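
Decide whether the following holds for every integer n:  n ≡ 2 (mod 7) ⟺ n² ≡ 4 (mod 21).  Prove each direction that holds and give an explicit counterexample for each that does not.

(⟹) This fails: take n = 9. Then 9 ≡ 2 (mod 7), but 9² = 81 ≡ 18 (mod 21), not 4.

(⟸) This fails: take n = 5. Then 5² = 25 ≡ 4 (mod 21), yet 5 ≡ 5 (mod 7), not 2.

Neither implication holds.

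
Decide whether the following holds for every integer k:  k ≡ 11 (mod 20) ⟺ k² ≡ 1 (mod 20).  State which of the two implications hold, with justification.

(⟹) Suppose k ≡ 11 (mod 20). Write k = 20j + 11. Then (20j + 11)² = 400j² + 440j + 121 = 20(20j² + 22j + 6) + 1, so k² ≡ 1 (mod 20).

(⟸) This fails: take k = 1. Then 1² = 1 ≡ 1 (mod 20), yet 1 ≡ 1 (mod 20), not 11.

Only the forward direction holds.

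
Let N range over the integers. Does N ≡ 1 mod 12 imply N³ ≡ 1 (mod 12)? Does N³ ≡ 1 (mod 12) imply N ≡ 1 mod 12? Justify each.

[⇒] Suppose N ≡ 1 mod 12. Write N = 12j + 1. Then (12j + 1)³ = 1728j³ + 432j² + 36j + 1 = 12(144j³ + 36j² + 3j) + 1, so N³ ≡ 1 (mod 12).

[⇐] Conversely, suppose N³ ≡ 1 (mod 12). The only residue r in {0, …, 11} with r³ ≡ 1 (mod 12) is r = 1, so N ≡ 1 (mod 12).

Equivalent; both directions hold.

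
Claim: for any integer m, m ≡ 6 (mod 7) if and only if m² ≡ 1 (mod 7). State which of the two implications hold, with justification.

(⇒) Suppose m ≡ 6 (mod 7). Write m = 7j + 6. Then (7j + 6)² = 49j² + 84j + 36 = 7(7j² + 12j + 5) + 1, so m² ≡ 1 (mod 7).

(⇐) This fails: take m = 1. Then 1² = 1 ≡ 1 (mod 7), yet 1 ≡ 1 (mod 7), not 6.

Only the forward direction holds.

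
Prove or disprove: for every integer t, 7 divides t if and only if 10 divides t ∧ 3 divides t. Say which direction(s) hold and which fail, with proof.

Neither direction holds.

[⇒] This fails: take t = 7. Certainly 7 ∣ 7, but 10 ∤ 7.

[⇐] This fails: take t = 30. Both 10 ∣ 30 and 3 ∣ 30, yet 30 is not a multiple of 7 (since 30 = 4·7 + 2), so 7 ∤ 30.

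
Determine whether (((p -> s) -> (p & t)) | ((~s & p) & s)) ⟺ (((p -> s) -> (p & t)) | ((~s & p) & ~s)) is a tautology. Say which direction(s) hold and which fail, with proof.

Both directions hold.

[⇒] Assume the antecedent. If s is true, the antecedent forces (s = T, p = T, t = T), and the consequent holds there. If s is false, the antecedent forces (s = F, p = T, t = F) or (s = F, p = T, t = T), and the consequent holds there. Either way the consequent holds.

[⇐] Assume the antecedent. If s is true, the antecedent forces (s = T, p = T, t = T), and the consequent holds there. If s is false, the antecedent forces (s = F, p = T, t = F) or (s = F, p = T, t = T), and the consequent holds there. Either way the consequent holds.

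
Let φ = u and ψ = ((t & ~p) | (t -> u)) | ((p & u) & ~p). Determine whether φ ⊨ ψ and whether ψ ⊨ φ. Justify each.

(⇐) This fails. Under p = F, t = F, u = F, the left side is false but the right side is true.

(⇒) Assume the antecedent. If p is true, the antecedent forces (p = T, t = F, u = T) or (p = T, t = T, u = T), and the consequent holds there. If p is false, the consequent reduces to true regardless of the other variables. Either way the consequent holds.

Only the forward direction holds.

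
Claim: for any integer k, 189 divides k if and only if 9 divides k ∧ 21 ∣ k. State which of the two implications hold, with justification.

(⟹) If 189 ∣ k, write k = 189q. Since 189 = 21·9, k = 9·(21q), so 9 ∣ k; and since 189 = 9·21, k = 21·(9q), so 21 ∣ k.

(⟸) This fails: take k = 63. Both 9 ∣ 63 and 21 ∣ 63, yet 63 is not a multiple of 189 (since 63 = 0·189 + 63), so 189 ∤ 63.

(⇒) holds; (⇐) fails.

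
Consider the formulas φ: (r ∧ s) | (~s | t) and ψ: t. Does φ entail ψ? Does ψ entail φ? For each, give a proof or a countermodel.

(⟹) This fails. Under r = F, t = F, s = F, the left side is true but the right side is false.

(⟸) Assume the antecedent. If r is true, (r ∧ s) | (~s | t) reduces to true regardless of the other variables. If r is false, the antecedent forces (r = F, t = T, s = F) or (r = F, t = T, s = T), and (r ∧ s) | (~s | t) holds there. Either way (r ∧ s) | (~s | t) holds.

The forward direction fails; the converse holds.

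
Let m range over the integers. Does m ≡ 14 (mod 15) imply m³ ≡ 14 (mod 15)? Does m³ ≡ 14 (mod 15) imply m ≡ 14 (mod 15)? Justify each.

Both directions hold; the statement is true.

Converse. Suppose m³ ≡ 14 (mod 15). The only residue r in {0, …, 14} with r³ ≡ 14 (mod 15) is r = 14, so m ≡ 14 (mod 15).

Forward direction. Suppose m ≡ 14 (mod 15). Write m = 15j + 14. Then (15j + 14)³ = 3375j³ + 9450j² + 8820j + 2744 = 15(225j³ + 630j² + 588j + 182) + 14, so m³ ≡ 14 (mod 15).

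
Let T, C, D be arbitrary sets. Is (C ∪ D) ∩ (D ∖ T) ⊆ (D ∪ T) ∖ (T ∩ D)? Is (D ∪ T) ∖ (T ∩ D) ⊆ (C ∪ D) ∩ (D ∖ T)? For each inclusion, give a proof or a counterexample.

(⟸) This inclusion fails. Take T = {1}, C = ∅, D = ∅; then 1 ∈ (D ∪ T) ∖ (T ∩ D) but 1 ∉ (C ∪ D) ∩ (D ∖ T).

(⟹) Let x ∈ (C ∪ D) ∩ (D ∖ T). Then either x ∈ D and x ∉ T, C; or x ∈ C ∩ D and x ∉ T. In each case x ∈ (D ∪ T) ∖ (T ∩ D), so (C ∪ D) ∩ (D ∖ T) ⊆ (D ∪ T) ∖ (T ∩ D).

The sets are not equal: only the forward inclusion holds.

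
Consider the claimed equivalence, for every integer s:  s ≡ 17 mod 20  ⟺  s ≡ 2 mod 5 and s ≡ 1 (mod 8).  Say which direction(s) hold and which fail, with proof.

Only the reverse direction holds.

[⇒] This fails: s = 37 gives 37 ≡ 17 (mod 20) but 37 ≡ 5 (mod 8), so the conjunction on the right does not hold.

[⇐] Conversely, if s ≡ 2 (mod 5) and s ≡ 1 (mod 8), then by the Chinese remainder theorem s ≡ 17 (mod 40). Since 17 ≡ 17 (mod 20) and 20 ∣ 40, we get s ≡ 17 (mod 20).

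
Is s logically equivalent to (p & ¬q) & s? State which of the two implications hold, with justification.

Only the converse holds.

(⇒) This fails. Under q = F, s = T, p = F, the left side is true but the right side is false.

(⇐) Assume the antecedent. If q is true, the antecedent cannot hold. If q is false, the antecedent forces (q = F, s = T, p = T), and s holds there. Either way s holds.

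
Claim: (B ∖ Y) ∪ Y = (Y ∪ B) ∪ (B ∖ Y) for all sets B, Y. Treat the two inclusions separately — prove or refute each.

Reverse inclusion. Let x ∈ (Y ∪ B) ∪ (B ∖ Y). Then either x ∈ B and x ∉ Y; or x ∈ Y and x ∉ B; or x ∈ B ∩ Y. In each case x ∈ (B ∖ Y) ∪ Y, so (Y ∪ B) ∪ (B ∖ Y) ⊆ (B ∖ Y) ∪ Y.

Forward inclusion. Let x ∈ (B ∖ Y) ∪ Y. Then either x ∈ B and x ∉ Y; or x ∈ Y and x ∉ B; or x ∈ B ∩ Y. In each case x ∈ (Y ∪ B) ∪ (B ∖ Y), so (B ∖ Y) ∪ Y ⊆ (Y ∪ B) ∪ (B ∖ Y).

Both inclusions hold; the sets are equal.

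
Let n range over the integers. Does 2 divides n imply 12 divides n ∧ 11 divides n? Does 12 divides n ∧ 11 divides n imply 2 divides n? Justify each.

(⇒) fails; (⇐) holds.

[⇒] This fails: take n = 2. Certainly 2 ∣ 2, but 12 ∤ 2.

[⇐] Suppose 12 ∣ n and 11 ∣ n. Any common multiple of 12 and 11 is a multiple of their lcm; here gcd(12, 11) = 1, so lcm(12, 11) = 12·11 = 132, so 132 ∣ n. Since 2 ∣ 132, it follows that 2 ∣ n.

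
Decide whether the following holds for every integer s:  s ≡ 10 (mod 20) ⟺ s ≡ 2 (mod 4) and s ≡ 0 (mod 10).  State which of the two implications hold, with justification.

(⇒) Suppose s ≡ 10 (mod 20); write s = 20j + 10. Since 4 ∣ 20, reducing mod 4 gives s ≡ 10 ≡ 2 (mod 4); since 10 ∣ 20, reducing mod 10 gives s ≡ 10 ≡ 0 (mod 10).

(⇐) Conversely, if s ≡ 2 (mod 4) and s ≡ 0 (mod 10), then by the Chinese remainder theorem s ≡ 10 (mod 20). This is exactly s ≡ 10 (mod 20).

Both implications hold.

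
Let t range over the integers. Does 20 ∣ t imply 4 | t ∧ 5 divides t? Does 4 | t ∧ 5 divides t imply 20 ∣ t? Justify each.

Equivalent; both directions hold.

[⇒] If 20 ∣ t, write t = 20q. Since 20 = 5·4, t = 4·(5q), so 4 ∣ t; and since 20 = 4·5, t = 5·(4q), so 5 ∣ t.

[⇐] Suppose 4 ∣ t and 5 ∣ t. Any common multiple of 4 and 5 is a multiple of their lcm; here gcd(4, 5) = 1, so lcm(4, 5) = 4·5 = 20, so 20 ∣ t.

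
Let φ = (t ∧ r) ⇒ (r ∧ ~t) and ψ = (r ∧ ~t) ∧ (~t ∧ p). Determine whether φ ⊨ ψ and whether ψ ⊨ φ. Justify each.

Forward direction. This fails. Under r = F, t = F, p = F, the left side is true but the right side is false.

Converse. Assume the antecedent. If r is true, the antecedent forces (r = T, t = F, p = T), and (t ∧ r) ⇒ (r ∧ ~t) holds there. If r is false, the antecedent cannot hold. Either way (t ∧ r) ⇒ (r ∧ ~t) holds.

Not equivalent: only (⇐) holds.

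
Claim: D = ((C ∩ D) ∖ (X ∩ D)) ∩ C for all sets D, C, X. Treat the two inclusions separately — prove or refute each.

(⊆) fails; (⊇) holds.

(⟹) This inclusion fails. Take D = {1}, C = ∅, X = ∅; then 1 ∈ D but 1 ∉ ((C ∩ D) ∖ (X ∩ D)) ∩ C.

(⟸) Let x ∈ ((C ∩ D) ∖ (X ∩ D)) ∩ C. Then x ∈ D ∩ C and x ∉ X, from which x ∈ D.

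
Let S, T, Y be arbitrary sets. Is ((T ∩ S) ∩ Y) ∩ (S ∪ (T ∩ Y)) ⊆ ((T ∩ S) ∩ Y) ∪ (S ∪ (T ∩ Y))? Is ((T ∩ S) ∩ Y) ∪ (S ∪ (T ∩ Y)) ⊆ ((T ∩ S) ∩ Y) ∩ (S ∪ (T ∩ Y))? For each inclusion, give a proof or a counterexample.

The sets are not equal: only the forward inclusion holds.

(⟹) Let x ∈ ((T ∩ S) ∩ Y) ∩ (S ∪ (T ∩ Y)). Then x ∈ S ∩ T ∩ Y, from which x ∈ ((T ∩ S) ∩ Y) ∪ (S ∪ (T ∩ Y)).

(⟸) This inclusion fails. Take S = {1}, T = ∅, Y = ∅; then 1 ∈ ((T ∩ S) ∩ Y) ∪ (S ∪ (T ∩ Y)) but 1 ∉ ((T ∩ S) ∩ Y) ∩ (S ∪ (T ∩ Y)).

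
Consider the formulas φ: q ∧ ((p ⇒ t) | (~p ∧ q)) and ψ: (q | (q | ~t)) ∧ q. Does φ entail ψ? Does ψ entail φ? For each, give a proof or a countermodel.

Not equivalent: only (⇒) holds.

(→) Assume the antecedent. If p is true, the antecedent forces (p = T, t = T, q = T), and (q | (q | ~t)) ∧ q holds there. If p is false, the antecedent forces (p = F, t = F, q = T) or (p = F, t = T, q = T), and (q | (q | ~t)) ∧ q holds there. Either way (q | (q | ~t)) ∧ q holds.

(←) This fails. Under p = T, t = F, q = T, the left side is false but the right side is true.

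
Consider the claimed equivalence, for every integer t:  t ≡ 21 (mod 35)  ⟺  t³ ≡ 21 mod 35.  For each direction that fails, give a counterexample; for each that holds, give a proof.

[⇐] Suppose t³ ≡ 21 (mod 35). The only residue r in {0, …, 34} with r³ ≡ 21 (mod 35) is r = 21, so t ≡ 21 (mod 35).

[⇒] Suppose t ≡ 21 (mod 35). Write t = 35j + 21. Then (35j + 21)³ = 42875j³ + 77175j² + 46305j + 9261 = 35(1225j³ + 2205j² + 1323j + 264) + 21, so t³ ≡ 21 (mod 35).

Both directions hold; the statement is true.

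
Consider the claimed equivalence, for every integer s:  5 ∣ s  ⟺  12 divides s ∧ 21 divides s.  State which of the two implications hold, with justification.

(→) This fails: take s = 5. Certainly 5 ∣ 5, but 12 ∤ 5.

(←) This fails: take s = 84. Both 12 ∣ 84 and 21 ∣ 84, yet 84 is not a multiple of 5 (since 84 = 16·5 + 4), so 5 ∤ 84.

(⇒) fails and (⇐) fails.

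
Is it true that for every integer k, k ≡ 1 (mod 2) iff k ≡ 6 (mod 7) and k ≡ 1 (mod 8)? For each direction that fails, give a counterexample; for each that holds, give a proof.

(⟹) This fails: k = 1 gives 1 ≡ 1 (mod 2) but 1 ≡ 1 (mod 7), so the conjunction on the right does not hold.

(⟸) Conversely, if k ≡ 6 (mod 7) and k ≡ 1 (mod 8), then by the Chinese remainder theorem k ≡ 41 (mod 56). Since 41 ≡ 1 (mod 2) and 2 ∣ 56, we get k ≡ 1 (mod 2).

(⇒) fails; (⇐) holds.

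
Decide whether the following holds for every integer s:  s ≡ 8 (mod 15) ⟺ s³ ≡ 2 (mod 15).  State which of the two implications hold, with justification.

The biconditional holds.

(→) Suppose s ≡ 8 (mod 15). Write s = 15j + 8. Then (15j + 8)³ = 3375j³ + 5400j² + 2880j + 512 = 15(225j³ + 360j² + 192j + 34) + 2, so s³ ≡ 2 (mod 15).

(←) Conversely, suppose s³ ≡ 2 (mod 15). The only residue r in {0, …, 14} with r³ ≡ 2 (mod 15) is r = 8, so s ≡ 8 (mod 15).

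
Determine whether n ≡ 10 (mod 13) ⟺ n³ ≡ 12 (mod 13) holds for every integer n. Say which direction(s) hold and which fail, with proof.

[⇒] Suppose n ≡ 10 (mod 13). Write n = 13j + 10. Then (13j + 10)³ = 2197j³ + 5070j² + 3900j + 1000 = 13(169j³ + 390j² + 300j + 76) + 12, so n³ ≡ 12 (mod 13).

[⇐] This fails: take n = 4. Then 4³ = 64 ≡ 12 (mod 13), yet 4 ≡ 4 (mod 13), not 10.

Not equivalent: only (⇒) holds.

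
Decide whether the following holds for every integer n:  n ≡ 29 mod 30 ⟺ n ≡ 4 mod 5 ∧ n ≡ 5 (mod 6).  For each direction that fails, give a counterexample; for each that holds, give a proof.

Both implications hold.

Forward direction. Suppose n ≡ 29 (mod 30); write n = 30j + 29. Since 5 ∣ 30, reducing mod 5 gives n ≡ 29 ≡ 4 (mod 5); since 6 ∣ 30, reducing mod 6 gives n ≡ 29 ≡ 5 (mod 6).

Converse. If n ≡ 4 (mod 5) and n ≡ 5 (mod 6), then by the Chinese remainder theorem n ≡ 29 (mod 30). This is exactly n ≡ 29 (mod 30).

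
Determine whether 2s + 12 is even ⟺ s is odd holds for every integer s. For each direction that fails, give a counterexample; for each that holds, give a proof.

(⇐) Suppose s is odd. Since 2 is even, 2s is even for every s, so 2s + 12 has the same parity as 12, which is even. Hence 2s + 12 is even.

(⇒) This fails: take s = 6. Then 2s + 12 = 24, which is even, yet s = 6 is even, not odd.

Only the converse holds.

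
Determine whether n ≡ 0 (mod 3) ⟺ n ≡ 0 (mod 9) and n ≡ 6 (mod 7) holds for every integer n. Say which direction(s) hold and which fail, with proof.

(⇒) fails; (⇐) holds.

Forward direction. This fails: n = 0 gives 0 ≡ 0 (mod 3) but 0 ≡ 0 (mod 7), so the conjunction on the right does not hold.

Converse. If n ≡ 0 (mod 9) and n ≡ 6 (mod 7), then by the Chinese remainder theorem n ≡ 27 (mod 63). Since 27 ≡ 0 (mod 3) and 3 ∣ 63, we get n ≡ 0 (mod 3).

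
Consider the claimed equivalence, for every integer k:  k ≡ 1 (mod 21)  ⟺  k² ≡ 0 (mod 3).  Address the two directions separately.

Neither implication holds.

(⟹) This fails: take k = 1. Then 1 ≡ 1 (mod 21), but 1² = 1 ≡ 1 (mod 3), not 0.

(⟸) This fails: take k = 0. Then 0² = 0 ≡ 0 (mod 3), yet 0 ≡ 0 (mod 21), not 1.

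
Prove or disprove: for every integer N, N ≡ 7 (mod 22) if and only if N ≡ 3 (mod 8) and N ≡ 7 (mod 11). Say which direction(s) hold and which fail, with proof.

(⇒) This fails: N = 73 gives 73 ≡ 7 (mod 22) but 73 ≡ 1 (mod 8), so the conjunction on the right does not hold.

(⇐) Conversely, if N ≡ 3 (mod 8) and N ≡ 7 (mod 11), then by the Chinese remainder theorem N ≡ 51 (mod 88). Since 51 ≡ 7 (mod 22) and 22 ∣ 88, we get N ≡ 7 (mod 22).

(⇒) fails; (⇐) holds.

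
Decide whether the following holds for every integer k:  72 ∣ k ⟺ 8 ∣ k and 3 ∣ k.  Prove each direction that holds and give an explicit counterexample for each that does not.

Forward direction. If 72 ∣ k, write k = 72q. Since 72 = 9·8, k = 8·(9q), so 8 ∣ k; and since 72 = 24·3, k = 3·(24q), so 3 ∣ k.

Converse. This fails: take k = 24. Both 8 ∣ 24 and 3 ∣ 24, yet 24 is not a multiple of 72 (since 24 = 0·72 + 24), so 72 ∤ 24.

(⇒) holds; (⇐) fails.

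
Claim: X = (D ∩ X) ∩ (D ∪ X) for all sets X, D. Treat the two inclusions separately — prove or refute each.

Only the reverse inclusion holds.

(⊆) This inclusion fails. Take X = {1}, D = ∅; then 1 ∈ X but 1 ∉ (D ∩ X) ∩ (D ∪ X).

(⊇) Let x ∈ (D ∩ X) ∩ (D ∪ X). Then x ∈ X ∩ D, from which x ∈ X.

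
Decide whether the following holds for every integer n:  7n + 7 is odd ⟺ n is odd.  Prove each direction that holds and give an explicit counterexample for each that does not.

(→) This fails: n = 0 gives 7n + 7 = 7, which is odd, but 0 is even, not odd.

(←) This also fails: n = 1 is odd, but 7n + 7 = 14 is even, not odd.

Neither implication holds.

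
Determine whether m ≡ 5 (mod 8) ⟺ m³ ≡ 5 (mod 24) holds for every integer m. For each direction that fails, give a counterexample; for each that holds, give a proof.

[⇐] The residues r modulo 24 with r³ ≡ 5 (mod 24) are exactly {5}, and each is ≡ 5 (mod 8).

[⇒] This fails: take m = 13. Then 13 ≡ 5 (mod 8), but 13³ = 2197 ≡ 13 (mod 24), not 5.

Only the converse holds.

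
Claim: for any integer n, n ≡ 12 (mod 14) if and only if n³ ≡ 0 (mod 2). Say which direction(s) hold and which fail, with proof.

Only the forward implication holds.

Forward direction. Suppose n ≡ 12 (mod 14). Then n³ ≡ 12³ = 1728 (mod 14), and since 2 ∣ 14, also n³ ≡ 0 (mod 2).

Converse. This fails: take n = 0. Then 0³ = 0 ≡ 0 (mod 2), yet 0 ≡ 0 (mod 14), not 12.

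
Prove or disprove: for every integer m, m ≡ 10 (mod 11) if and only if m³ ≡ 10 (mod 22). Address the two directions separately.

[⇒] This fails: take m = 21. Then 21 ≡ 10 (mod 11), but 21³ = 9261 ≡ 21 (mod 22), not 10.

[⇐] Conversely, the residues r modulo 22 with r³ ≡ 10 (mod 22) are exactly {10}, and each is ≡ 10 (mod 11).

Not equivalent: only (⇐) holds.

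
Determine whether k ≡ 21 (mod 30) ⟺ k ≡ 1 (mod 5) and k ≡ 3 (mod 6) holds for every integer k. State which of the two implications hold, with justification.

(⟹) Suppose k ≡ 21 (mod 30); write k = 30j + 21. Since 5 ∣ 30, reducing mod 5 gives k ≡ 21 ≡ 1 (mod 5); since 6 ∣ 30, reducing mod 6 gives k ≡ 21 ≡ 3 (mod 6).

(⟸) Conversely, if k ≡ 1 (mod 5) and k ≡ 3 (mod 6), then by the Chinese remainder theorem k ≡ 21 (mod 30). This is exactly k ≡ 21 (mod 30).

Both directions hold.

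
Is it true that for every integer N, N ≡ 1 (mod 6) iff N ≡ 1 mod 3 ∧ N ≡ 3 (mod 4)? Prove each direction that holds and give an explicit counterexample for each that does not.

(⟸) If N ≡ 1 (mod 3) and N ≡ 3 (mod 4), then by the Chinese remainder theorem N ≡ 7 (mod 12). Since 7 ≡ 1 (mod 6) and 6 ∣ 12, we get N ≡ 1 (mod 6).

(⟹) This fails: N = 1 gives 1 ≡ 1 (mod 6) but 1 ≡ 1 (mod 4), so the conjunction on the right does not hold.

Only the reverse direction holds.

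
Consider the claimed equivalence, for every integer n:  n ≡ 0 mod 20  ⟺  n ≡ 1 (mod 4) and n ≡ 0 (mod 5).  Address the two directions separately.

Neither direction holds.

Forward direction. This fails: n = 0 gives 0 ≡ 0 (mod 20) but 0 ≡ 0 (mod 4), so the conjunction on the right does not hold.

Converse. This fails: n = 5 satisfies both congruences on the right (5 ≡ 1 mod 4 and 5 ≡ 0 mod 5) yet 5 ≡ 5 (mod 20), not 0.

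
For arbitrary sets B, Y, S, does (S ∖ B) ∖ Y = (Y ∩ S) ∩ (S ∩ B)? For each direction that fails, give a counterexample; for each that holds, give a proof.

(⊆) This inclusion fails. Take B = ∅, Y = ∅, S = {1}; then 1 ∈ (S ∖ B) ∖ Y but 1 ∉ (Y ∩ S) ∩ (S ∩ B).

(⊇) This inclusion fails. Take B = {1}, Y = {1}, S = {1}; then 1 ∈ (Y ∩ S) ∩ (S ∩ B) but 1 ∉ (S ∖ B) ∖ Y.

(⊆) fails and (⊇) fails.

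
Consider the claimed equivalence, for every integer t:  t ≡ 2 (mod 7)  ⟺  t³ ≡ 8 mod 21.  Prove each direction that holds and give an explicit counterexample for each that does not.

(→) This fails: take t = 9. Then 9 ≡ 2 (mod 7), but 9³ = 729 ≡ 15 (mod 21), not 8.

(←) This fails: take t = 8. Then 8³ = 512 ≡ 8 (mod 21), yet 8 ≡ 1 (mod 7), not 2.

Neither direction holds.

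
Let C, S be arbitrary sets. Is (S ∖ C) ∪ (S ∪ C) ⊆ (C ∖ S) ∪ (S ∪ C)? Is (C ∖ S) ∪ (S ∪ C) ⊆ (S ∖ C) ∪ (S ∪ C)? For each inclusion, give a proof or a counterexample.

Both inclusions hold; the sets are equal.

(⟸) Let x ∈ (C ∖ S) ∪ (S ∪ C). Then either x ∈ C and x ∉ S; or x ∈ S and x ∉ C; or x ∈ C ∩ S. In each case x ∈ (S ∖ C) ∪ (S ∪ C), so (C ∖ S) ∪ (S ∪ C) ⊆ (S ∖ C) ∪ (S ∪ C).

(⟹) Let x ∈ (S ∖ C) ∪ (S ∪ C). Then either x ∈ C and x ∉ S; or x ∈ S and x ∉ C; or x ∈ C ∩ S. In each case x ∈ (C ∖ S) ∪ (S ∪ C), so (S ∖ C) ∪ (S ∪ C) ⊆ (C ∖ S) ∪ (S ∪ C).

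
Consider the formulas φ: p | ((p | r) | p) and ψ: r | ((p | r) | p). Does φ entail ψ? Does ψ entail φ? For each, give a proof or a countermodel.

(⇐) Assume the antecedent. If p is true, p | ((p | r) | p) reduces to true regardless of the other variables. If p is false, the antecedent forces (p = F, r = T), and p | ((p | r) | p) holds there. Either way p | ((p | r) | p) holds.

(⇒) Assume the antecedent. If p is true, r | ((p | r) | p) reduces to true regardless of the other variables. If p is false, the antecedent forces (p = F, r = T), and r | ((p | r) | p) holds there. Either way r | ((p | r) | p) holds.

Both implications hold.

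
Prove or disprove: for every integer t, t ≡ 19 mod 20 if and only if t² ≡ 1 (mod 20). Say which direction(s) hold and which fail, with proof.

(⟸) This fails: take t = 1. Then 1² = 1 ≡ 1 (mod 20), yet 1 ≡ 1 (mod 20), not 19.

(⟹) Suppose t ≡ 19 mod 20. Write t = 20j + 19. Then (20j + 19)² = 400j² + 760j + 361 = 20(20j² + 38j + 18) + 1, so t² ≡ 1 (mod 20).

(⇒) holds; (⇐) fails.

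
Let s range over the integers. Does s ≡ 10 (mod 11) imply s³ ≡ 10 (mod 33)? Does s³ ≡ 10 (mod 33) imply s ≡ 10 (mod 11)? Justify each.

(⇒) This fails: take s = 21. Then 21 ≡ 10 (mod 11), but 21³ = 9261 ≡ 21 (mod 33), not 10.

(⇐) Conversely, the residues r modulo 33 with r³ ≡ 10 (mod 33) are exactly {10}, and each is ≡ 10 (mod 11).

Only the converse holds.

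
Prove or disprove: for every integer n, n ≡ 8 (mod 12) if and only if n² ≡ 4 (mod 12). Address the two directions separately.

The forward direction holds; the converse fails.

Forward direction. Suppose n ≡ 8 (mod 12). Write n = 12j + 8. Then (12j + 8)² = 144j² + 192j + 64 = 12(12j² + 16j + 5) + 4, so n² ≡ 4 (mod 12).

Converse. This fails: take n = 2. Then 2² = 4 ≡ 4 (mod 12), yet 2 ≡ 2 (mod 12), not 8.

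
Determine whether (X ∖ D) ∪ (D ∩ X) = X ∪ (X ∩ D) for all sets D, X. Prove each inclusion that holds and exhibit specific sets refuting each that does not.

(⟹) Let x ∈ (X ∖ D) ∪ (D ∩ X). Then either x ∈ X and x ∉ D; or x ∈ D ∩ X. In each case x ∈ X ∪ (X ∩ D), so (X ∖ D) ∪ (D ∩ X) ⊆ X ∪ (X ∩ D).

(⟸) Let x ∈ X ∪ (X ∩ D). Then either x ∈ X and x ∉ D; or x ∈ D ∩ X. In each case x ∈ (X ∖ D) ∪ (D ∩ X), so X ∪ (X ∩ D) ⊆ (X ∖ D) ∪ (D ∩ X).

The two sets are equal.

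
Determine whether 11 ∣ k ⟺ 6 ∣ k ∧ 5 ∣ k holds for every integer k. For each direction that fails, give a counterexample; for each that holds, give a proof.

(⟹) This fails: take k = 11. Certainly 11 ∣ 11, but 6 ∤ 11.

(⟸) This fails: take k = 30. Both 6 ∣ 30 and 5 ∣ 30, yet 30 is not a multiple of 11 (since 30 = 2·11 + 8), so 11 ∤ 30.

(⇒) fails and (⇐) fails.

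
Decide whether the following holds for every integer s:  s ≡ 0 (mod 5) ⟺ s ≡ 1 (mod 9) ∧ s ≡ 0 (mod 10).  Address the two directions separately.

The forward direction fails; the converse holds.

(⟹) This fails: s = 0 gives 0 ≡ 0 (mod 5) but 0 ≡ 0 (mod 9), so the conjunction on the right does not hold.

(⟸) Conversely, if s ≡ 1 (mod 9) and s ≡ 0 (mod 10), then by the Chinese remainder theorem s ≡ 10 (mod 90). Since 10 ≡ 0 (mod 5) and 5 ∣ 90, we get s ≡ 0 (mod 5).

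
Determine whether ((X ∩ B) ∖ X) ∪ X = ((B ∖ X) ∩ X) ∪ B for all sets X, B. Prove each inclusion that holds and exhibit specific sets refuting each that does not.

(⟹) This inclusion fails. Take X = {1}, B = ∅; then 1 ∈ ((X ∩ B) ∖ X) ∪ X but 1 ∉ ((B ∖ X) ∩ X) ∪ B.

(⟸) This inclusion fails. Take X = ∅, B = {1}; then 1 ∈ ((B ∖ X) ∩ X) ∪ B but 1 ∉ ((X ∩ B) ∖ X) ∪ X.

(⊆) fails and (⊇) fails.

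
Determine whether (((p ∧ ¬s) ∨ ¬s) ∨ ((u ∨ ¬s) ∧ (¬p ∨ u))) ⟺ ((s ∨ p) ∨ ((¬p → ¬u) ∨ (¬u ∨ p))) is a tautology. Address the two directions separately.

Both directions fail.

(⟹) This fails. Under s = F, p = F, u = T, the left side is true but the right side is false.

(⟸) This fails. Under s = T, p = F, u = F, the left side is false but the right side is true.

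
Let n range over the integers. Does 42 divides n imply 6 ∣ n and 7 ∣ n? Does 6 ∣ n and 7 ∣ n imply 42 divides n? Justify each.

Both directions hold; the statement is true.

[⇐] Suppose 6 ∣ n and 7 ∣ n. Any common multiple of 6 and 7 is a multiple of their lcm; here gcd(6, 7) = 1, so lcm(6, 7) = 6·7 = 42, so 42 ∣ n.

[⇒] If 42 ∣ n, write n = 42q. Since 42 = 7·6, n = 6·(7q), so 6 ∣ n; and since 42 = 6·7, n = 7·(6q), so 7 ∣ n.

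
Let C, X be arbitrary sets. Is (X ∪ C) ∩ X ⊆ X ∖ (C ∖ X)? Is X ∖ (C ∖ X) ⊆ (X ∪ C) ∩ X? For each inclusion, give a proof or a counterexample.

Forward inclusion. Let x ∈ (X ∪ C) ∩ X. Then either x ∈ X and x ∉ C; or x ∈ C ∩ X. In each case x ∈ X ∖ (C ∖ X), so (X ∪ C) ∩ X ⊆ X ∖ (C ∖ X).

Reverse inclusion. Let x ∈ X ∖ (C ∖ X). Then either x ∈ X and x ∉ C; or x ∈ C ∩ X. In each case x ∈ (X ∪ C) ∩ X, so X ∖ (C ∖ X) ⊆ (X ∪ C) ∩ X.

Both inclusions hold; the sets are equal.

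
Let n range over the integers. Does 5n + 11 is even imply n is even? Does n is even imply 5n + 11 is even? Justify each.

(⟹) This fails: n = 5 gives 5n + 11 = 36, which is even, but 5 is odd, not even.

(⟸) This also fails: n = 6 is even, but 5n + 11 = 41 is odd, not even.

Both directions fail.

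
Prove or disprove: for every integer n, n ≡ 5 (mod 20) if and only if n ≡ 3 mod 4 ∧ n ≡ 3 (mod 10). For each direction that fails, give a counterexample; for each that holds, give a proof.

(⇒) This fails: n = 5 gives 5 ≡ 5 (mod 20) but 5 ≡ 1 (mod 4), so the conjunction on the right does not hold.

(⇐) This fails: n = 3 satisfies both congruences on the right (3 ≡ 3 mod 4 and 3 ≡ 3 mod 10) yet 3 ≡ 3 (mod 20), not 5.

Both directions fail.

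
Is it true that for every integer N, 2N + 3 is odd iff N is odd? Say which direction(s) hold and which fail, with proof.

Forward direction. This fails: take N = 0. Then 2N + 3 = 3, which is odd, yet N = 0 is even, not odd.

Converse. Suppose N is odd. Since 2 is even, 2N is even for every N, so 2N + 3 has the same parity as 3, which is odd. Hence 2N + 3 is odd.

(⇒) fails; (⇐) holds.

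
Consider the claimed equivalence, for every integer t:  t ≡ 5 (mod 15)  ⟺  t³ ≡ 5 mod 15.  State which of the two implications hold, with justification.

Forward direction. Suppose t ≡ 5 (mod 15). Write t = 15j + 5. Then (15j + 5)³ = 3375j³ + 3375j² + 1125j + 125 = 15(225j³ + 225j² + 75j + 8) + 5, so t³ ≡ 5 (mod 15).

Converse. Suppose t³ ≡ 5 (mod 15). The only residue r in {0, …, 14} with r³ ≡ 5 (mod 15) is r = 5, so t ≡ 5 (mod 15).

Both implications hold.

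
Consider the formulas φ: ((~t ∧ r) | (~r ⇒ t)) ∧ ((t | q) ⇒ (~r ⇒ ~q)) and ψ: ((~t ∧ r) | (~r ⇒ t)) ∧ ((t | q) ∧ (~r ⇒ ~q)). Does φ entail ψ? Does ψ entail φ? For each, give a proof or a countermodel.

Not equivalent: only (⇐) holds.

Forward direction. This fails. Under r = T, t = F, q = F, the left side is true but the right side is false.

Converse. Assume the antecedent. If r is true, the consequent reduces to true regardless of the other variables. If r is false, the antecedent forces (r = F, t = T, q = F), and the consequent holds there. Either way the consequent holds.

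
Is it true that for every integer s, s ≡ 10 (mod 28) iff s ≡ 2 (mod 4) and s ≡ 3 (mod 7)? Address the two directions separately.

The biconditional holds.

[⇒] Suppose s ≡ 10 (mod 28); write s = 28j + 10. Since 4 ∣ 28, reducing mod 4 gives s ≡ 10 ≡ 2 (mod 4); since 7 ∣ 28, reducing mod 7 gives s ≡ 10 ≡ 3 (mod 7).

[⇐] Conversely, if s ≡ 2 (mod 4) and s ≡ 3 (mod 7), then by the Chinese remainder theorem s ≡ 10 (mod 28). This is exactly s ≡ 10 (mod 28).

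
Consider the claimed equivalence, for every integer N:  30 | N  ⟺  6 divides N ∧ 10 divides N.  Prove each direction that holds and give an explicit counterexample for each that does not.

Both directions hold; the statement is true.

(→) If 30 ∣ N, write N = 30q. Since 30 = 5·6, N = 6·(5q), so 6 ∣ N; and since 30 = 3·10, N = 10·(3q), so 10 ∣ N.

(←) Suppose 6 ∣ N and 10 ∣ N. Any common multiple of 6 and 10 is a multiple of their lcm; here lcm(6, 10) = 6·10/gcd(6, 10) = 60/2 = 30, so 30 ∣ N.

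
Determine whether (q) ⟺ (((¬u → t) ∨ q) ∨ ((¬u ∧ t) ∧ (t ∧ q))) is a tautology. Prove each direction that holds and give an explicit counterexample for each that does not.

Not equivalent: only (⇒) holds.

Forward direction. Assume the antecedent. If q is true, the consequent reduces to true regardless of the other variables. If q is false, the antecedent cannot hold. Either way the consequent holds.

Converse. This fails. Under q = F, u = T, t = F, the left side is false but the right side is true.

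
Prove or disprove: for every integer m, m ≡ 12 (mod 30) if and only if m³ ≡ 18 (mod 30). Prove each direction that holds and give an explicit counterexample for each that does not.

Both directions hold; the statement is true.

(⇒) Suppose m ≡ 12 (mod 30). Write m = 30j + 12. Then (30j + 12)³ = 27000j³ + 32400j² + 12960j + 1728 = 30(900j³ + 1080j² + 432j + 57) + 18, so m³ ≡ 18 (mod 30).

(⇐) Conversely, suppose m³ ≡ 18 (mod 30). The only residue r in {0, …, 29} with r³ ≡ 18 (mod 30) is r = 12, so m ≡ 12 (mod 30).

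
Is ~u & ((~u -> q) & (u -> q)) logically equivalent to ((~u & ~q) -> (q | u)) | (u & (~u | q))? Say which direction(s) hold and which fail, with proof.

Forward direction. Assume the antecedent. If u is true, the antecedent cannot hold. If u is false, the antecedent forces (u = F, q = T), and the consequent holds there. Either way the consequent holds.

Converse. This fails. Under u = T, q = F, the left side is false but the right side is true.

Not equivalent: only (⇒) holds.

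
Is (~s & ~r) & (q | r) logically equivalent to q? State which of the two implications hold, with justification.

(→) Assume the antecedent. If r is true, the antecedent cannot hold. If r is false, the antecedent forces (r = F, q = T, s = F), and q holds there. Either way q holds.

(←) This fails. Under r = T, q = T, s = F, the left side is false but the right side is true.

The forward direction holds; the converse fails.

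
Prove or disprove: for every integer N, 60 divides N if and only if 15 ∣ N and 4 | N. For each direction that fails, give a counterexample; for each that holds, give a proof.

Equivalent; both directions hold.

(←) Suppose 15 ∣ N and 4 ∣ N. Any common multiple of 15 and 4 is a multiple of their lcm; here gcd(15, 4) = 1, so lcm(15, 4) = 15·4 = 60, so 60 ∣ N.

(→) If 60 ∣ N, write N = 60q. Since 60 = 4·15, N = 15·(4q), so 15 ∣ N; and since 60 = 15·4, N = 4·(15q), so 4 ∣ N.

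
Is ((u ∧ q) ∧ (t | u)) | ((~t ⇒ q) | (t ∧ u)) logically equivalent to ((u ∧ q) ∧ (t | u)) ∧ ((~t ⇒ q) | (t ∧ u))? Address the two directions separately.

Forward direction. This fails. Under q = T, t = F, u = F, the left side is true but the right side is false.

Converse. Assume the antecedent. If q is true, the consequent reduces to true regardless of the other variables. If q is false, the antecedent cannot hold. Either way the consequent holds.

(⇒) fails; (⇐) holds.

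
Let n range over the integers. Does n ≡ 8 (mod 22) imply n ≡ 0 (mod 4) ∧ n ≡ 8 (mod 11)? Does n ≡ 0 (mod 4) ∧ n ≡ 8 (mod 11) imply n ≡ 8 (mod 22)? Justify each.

(⇒) This fails: n = 30 gives 30 ≡ 8 (mod 22) but 30 ≡ 2 (mod 4), so the conjunction on the right does not hold.

(⇐) Conversely, if n ≡ 0 (mod 4) and n ≡ 8 (mod 11), then by the Chinese remainder theorem n ≡ 8 (mod 44). Since 8 ≡ 8 (mod 22) and 22 ∣ 44, we get n ≡ 8 (mod 22).

(⇒) fails; (⇐) holds.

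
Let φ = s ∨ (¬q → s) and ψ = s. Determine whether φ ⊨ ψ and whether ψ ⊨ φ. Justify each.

(⇒) fails; (⇐) holds.

(→) This fails. Under q = T, s = F, the left side is true but the right side is false.

(←) Assume the antecedent. If q is true, s ∨ (¬q → s) reduces to true regardless of the other variables. If q is false, the antecedent forces (q = F, s = T), and s ∨ (¬q → s) holds there. Either way s ∨ (¬q → s) holds.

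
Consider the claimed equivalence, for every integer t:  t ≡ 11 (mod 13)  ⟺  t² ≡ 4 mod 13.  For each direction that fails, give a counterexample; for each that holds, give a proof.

Only the forward direction holds.

Forward direction. Suppose t ≡ 11 (mod 13). Write t = 13j + 11. Then (13j + 11)² = 169j² + 286j + 121 = 13(13j² + 22j + 9) + 4, so t² ≡ 4 (mod 13).

Converse. This fails: take t = 2. Then 2² = 4 ≡ 4 (mod 13), yet 2 ≡ 2 (mod 13), not 11.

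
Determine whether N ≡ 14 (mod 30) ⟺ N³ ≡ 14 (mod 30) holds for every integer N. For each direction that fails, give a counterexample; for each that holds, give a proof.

Both implications hold.

[⇒] Suppose N ≡ 14 (mod 30). Write N = 30j + 14. Then (30j + 14)³ = 27000j³ + 37800j² + 17640j + 2744 = 30(900j³ + 1260j² + 588j + 91) + 14, so N³ ≡ 14 (mod 30).

[⇐] Conversely, suppose N³ ≡ 14 (mod 30). The only residue r in {0, …, 29} with r³ ≡ 14 (mod 30) is r = 14, so N ≡ 14 (mod 30).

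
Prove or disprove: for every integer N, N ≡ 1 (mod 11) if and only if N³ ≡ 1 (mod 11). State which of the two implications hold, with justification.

(⇒) Suppose N ≡ 1 (mod 11). Write N = 11j + 1. Then (11j + 1)³ = 1331j³ + 363j² + 33j + 1 = 11(121j³ + 33j² + 3j) + 1, so N³ ≡ 1 (mod 11).

(⇐) Conversely, suppose N³ ≡ 1 (mod 11). The only residue r in {0, …, 10} with r³ ≡ 1 (mod 11) is r = 1, so N ≡ 1 (mod 11).

Equivalent; both directions hold.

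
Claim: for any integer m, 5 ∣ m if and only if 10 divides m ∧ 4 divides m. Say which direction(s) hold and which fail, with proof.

(⟹) This fails: take m = 5. Certainly 5 ∣ 5, but 10 ∤ 5.

(⟸) Suppose 10 ∣ m and 4 ∣ m. Any common multiple of 10 and 4 is a multiple of their lcm; here lcm(10, 4) = 10·4/gcd(10, 4) = 40/2 = 20, so 20 ∣ m. Since 5 ∣ 20, it follows that 5 ∣ m.

Only the reverse direction holds.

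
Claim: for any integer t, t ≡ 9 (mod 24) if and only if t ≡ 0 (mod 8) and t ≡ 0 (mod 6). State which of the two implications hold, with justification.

(⇒) fails and (⇐) fails.

(⇒) This fails: t = 9 gives 9 ≡ 9 (mod 24) but 9 ≡ 1 (mod 8), so the conjunction on the right does not hold.

(⇐) This fails: t = 0 satisfies both congruences on the right (0 ≡ 0 mod 8 and 0 ≡ 0 mod 6) yet 0 ≡ 0 (mod 24), not 9.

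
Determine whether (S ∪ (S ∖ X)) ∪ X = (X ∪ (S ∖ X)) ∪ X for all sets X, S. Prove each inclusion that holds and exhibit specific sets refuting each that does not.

The two sets are equal.

(⊆) Let x ∈ (S ∪ (S ∖ X)) ∪ X. Then either x ∈ X and x ∉ S; or x ∈ S and x ∉ X; or x ∈ X ∩ S. In each case x ∈ (X ∪ (S ∖ X)) ∪ X, so (S ∪ (S ∖ X)) ∪ X ⊆ (X ∪ (S ∖ X)) ∪ X.

(⊇) Let x ∈ (X ∪ (S ∖ X)) ∪ X. Then either x ∈ X and x ∉ S; or x ∈ S and x ∉ X; or x ∈ X ∩ S. In each case x ∈ (S ∪ (S ∖ X)) ∪ X, so (X ∪ (S ∖ X)) ∪ X ⊆ (S ∪ (S ∖ X)) ∪ X.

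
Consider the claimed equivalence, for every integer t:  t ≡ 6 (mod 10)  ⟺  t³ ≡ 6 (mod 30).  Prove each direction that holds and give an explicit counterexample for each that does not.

(⟹) This fails: take t = 16. Then 16 ≡ 6 (mod 10), but 16³ = 4096 ≡ 16 (mod 30), not 6.

(⟸) Conversely, the residues r modulo 30 with r³ ≡ 6 (mod 30) are exactly {6}, and each is ≡ 6 (mod 10).

Not equivalent: only (⇐) holds.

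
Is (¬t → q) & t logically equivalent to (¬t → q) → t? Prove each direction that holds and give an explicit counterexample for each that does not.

Converse. This fails. Under t = F, q = F, the left side is false but the right side is true.

Forward direction. Assume the antecedent. If t is true, (¬t → q) → t reduces to true regardless of the other variables. If t is false, the antecedent cannot hold. Either way (¬t → q) → t holds.

The forward direction holds; the converse fails.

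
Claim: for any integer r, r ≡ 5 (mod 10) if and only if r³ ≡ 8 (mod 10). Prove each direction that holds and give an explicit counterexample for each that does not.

[⇒] This fails: take r = 5. Then 5 ≡ 5 (mod 10), but 5³ = 125 ≡ 5 (mod 10), not 8.

[⇐] This fails: take r = 2. Then 2³ = 8 ≡ 8 (mod 10), yet 2 ≡ 2 (mod 10), not 5.

(⇒) fails and (⇐) fails.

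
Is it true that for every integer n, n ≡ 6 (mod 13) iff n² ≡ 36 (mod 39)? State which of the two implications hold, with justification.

Forward direction. This fails: take n = 19. Then 19 ≡ 6 (mod 13), but 19² = 361 ≡ 10 (mod 39), not 36.

Converse. This fails: take n = 33. Then 33² = 1089 ≡ 36 (mod 39), yet 33 ≡ 7 (mod 13), not 6.

Neither direction holds.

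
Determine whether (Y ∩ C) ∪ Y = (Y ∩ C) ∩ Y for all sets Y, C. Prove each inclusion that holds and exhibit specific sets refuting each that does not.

Only the reverse inclusion holds.

(⟹) This inclusion fails. Take Y = {1}, C = ∅; then 1 ∈ (Y ∩ C) ∪ Y but 1 ∉ (Y ∩ C) ∩ Y.

(⟸) Let x ∈ (Y ∩ C) ∩ Y. Then x ∈ Y ∩ C, from which x ∈ (Y ∩ C) ∪ Y.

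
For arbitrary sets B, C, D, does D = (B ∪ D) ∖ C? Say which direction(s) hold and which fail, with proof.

Both inclusions fail.

(⟹) This inclusion fails. Take B = ∅, C = {1}, D = {1}; then 1 ∈ D but 1 ∉ (B ∪ D) ∖ C.

(⟸) This inclusion fails. Take B = {1}, C = ∅, D = ∅; then 1 ∈ (B ∪ D) ∖ C but 1 ∉ D.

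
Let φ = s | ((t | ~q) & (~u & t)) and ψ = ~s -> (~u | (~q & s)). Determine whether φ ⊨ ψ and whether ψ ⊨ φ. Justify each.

Forward direction. Assume the antecedent. If s is true, ~s -> (~u | (~q & s)) reduces to true regardless of the other variables. If s is false, the antecedent forces (q = F, t = T, u = F, s = F) or (q = T, t = T, u = F, s = F), and ~s -> (~u | (~q & s)) holds there. Either way ~s -> (~u | (~q & s)) holds.

Converse. This fails. Under q = F, t = F, u = F, s = F, the left side is false but the right side is true.

The forward direction holds; the converse fails.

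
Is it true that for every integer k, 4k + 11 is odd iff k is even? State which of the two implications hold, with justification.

Forward direction. This fails: take k = 7. Then 4k + 11 = 39, which is odd, yet k = 7 is odd, not even.

Converse. Suppose k is even. Since 4 is even, 4k is even for every k, so 4k + 11 has the same parity as 11, which is odd. Hence 4k + 11 is odd.

Only the converse holds.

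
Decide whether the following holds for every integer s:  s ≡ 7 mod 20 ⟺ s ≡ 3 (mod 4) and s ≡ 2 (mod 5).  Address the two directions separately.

(⇒) Suppose s ≡ 7 (mod 20); write s = 20j + 7. Since 4 ∣ 20, reducing mod 4 gives s ≡ 7 ≡ 3 (mod 4); since 5 ∣ 20, reducing mod 5 gives s ≡ 7 ≡ 2 (mod 5).

(⇐) Conversely, if s ≡ 3 (mod 4) and s ≡ 2 (mod 5), then by the Chinese remainder theorem s ≡ 7 (mod 20). This is exactly s ≡ 7 (mod 20).

Both directions hold; the statement is true.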